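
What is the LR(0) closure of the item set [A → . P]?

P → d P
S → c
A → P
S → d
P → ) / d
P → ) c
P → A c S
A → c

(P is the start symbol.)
{ [A → . P], [A → . c], [P → . ) / d], [P → . ) c], [P → . A c S], [P → . d P] }

To compute CLOSURE, for each item [A → α.Bβ] where B is a non-terminal, add [B → .γ] for all productions B → γ; repeat for the newly added items until nothing changes.

Start with: [A → . P]
  [A → . P] has the dot before P: add [P → . d P], [P → . ) / d], [P → . ) c], [P → . A c S]
  [P → . A c S] has the dot before A: add [A → . c]
No further items can be added.

CLOSURE = { [A → . P], [A → . c], [P → . ) / d], [P → . ) c], [P → . A c S], [P → . d P] }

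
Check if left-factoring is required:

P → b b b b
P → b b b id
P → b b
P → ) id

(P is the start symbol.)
Left-factoring is needed when two productions for the same non-terminal
share a common prefix on the right-hand side.

Productions for P:
  P → b b b b
  P → b b b id
  P → b b
  P → ) id

Found common prefix 'b b' in productions for P

Answer: Yes, P has productions with common prefix 'b b'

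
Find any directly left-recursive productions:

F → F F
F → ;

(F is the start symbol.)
F → F F: LEFT RECURSIVE (starts with F)
F → ;: starts with ';'

The grammar has direct left recursion on: F.

Answer: Yes, F is left-recursive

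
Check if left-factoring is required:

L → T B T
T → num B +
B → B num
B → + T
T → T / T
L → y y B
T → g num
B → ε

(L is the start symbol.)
No, left-factoring is not needed

Left-factoring is needed when two productions for the same non-terminal
share a common prefix on the right-hand side.

Productions for L:
  L → T B T
  L → y y B
Productions for T:
  T → num B +
  T → T / T
  T → g num
Productions for B:
  B → B num
  B → + T
  B → ε

No common prefixes found.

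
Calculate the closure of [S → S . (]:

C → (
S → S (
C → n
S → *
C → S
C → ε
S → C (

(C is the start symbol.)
Start with: [S → S . (]
The dot precedes the terminal '(', so nothing is added.

CLOSURE = { [S → S . (] }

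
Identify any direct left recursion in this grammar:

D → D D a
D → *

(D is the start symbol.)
Yes, D is left-recursive

Direct left recursion occurs when N → N α for some non-terminal N (the right-hand side begins with the left-hand side itself).

D → D D a: LEFT RECURSIVE (starts with D)
D → *: starts with '*'

The grammar has direct left recursion on: D.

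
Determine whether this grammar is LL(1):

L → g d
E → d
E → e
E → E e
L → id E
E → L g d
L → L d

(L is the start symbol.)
No. Predict set conflict for L: { 'g' }

A grammar is LL(1) if for each non-terminal N with multiple productions, the predict sets of those productions are pairwise disjoint, where PREDICT(N → α) = (FIRST(α) \ {ε}) ∪ (FOLLOW(N) if α ⇒* ε).

Relevant sets:
  FIRST(L) = { 'g', 'id' }
  FIRST(E) = { 'd', 'e', 'g', 'id' }

For L:
  PREDICT(L → g d) = { 'g' }
  PREDICT(L → id E) = { 'id' }
  PREDICT(L → L d) = { 'g', 'id' }
For E:
  PREDICT(E → d) = { 'd' }
  PREDICT(E → e) = { 'e' }
  PREDICT(E → E e) = { 'd', 'e', 'g', 'id' }
  PREDICT(E → L g d) = { 'g', 'id' }

Conflict found: Predict set conflict for L: { 'g' }
The grammar is NOT LL(1).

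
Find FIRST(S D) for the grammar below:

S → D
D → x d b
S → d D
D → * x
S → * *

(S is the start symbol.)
FIRST sets of the non-terminals involved (from the grammar, by fixed-point iteration):
  FIRST(S) = { '*', 'd', 'x' }

To compute FIRST(S D), process the symbols left to right:
Symbol S is a non-terminal. Add FIRST(S) \ {ε} = { '*', 'd', 'x' }
S is not nullable (ε ∉ FIRST(S)), so stop here.
FIRST(S D) = { '*', 'd', 'x' }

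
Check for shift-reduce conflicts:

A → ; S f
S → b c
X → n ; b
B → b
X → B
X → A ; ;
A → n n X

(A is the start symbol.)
A shift-reduce conflict occurs when an LR(0) state has both:
  - a complete (reduce) item [A → α .] (dot at the end), and
  - a shift item [B → β . c γ] (dot before a terminal).

Augment with A' → A and build the canonical LR(0) collection (I0 = CLOSURE({[A' → . A]}), then GOTO on every symbol after a dot until no new states appear). It has 18 states:
  I0: { [A → . ; S f], [A → . n n X], [A' → . A] }  — shift
  I1: { [A → ; . S f], [S → . b c] }  — shift
  I2: { [A' → A .] }  — accept
  I3: { [A → n . n X] }  — shift
  I4: { [A → . ; S f], [A → . n n X], [A → n n . X], [B → . b], [X → . A ; ;], [X → . B], [X → . n ; b] }  — shift
  I5: { [X → A . ; ;] }  — shift
  I6: { [X → B .] }  — reduce
  I7: { [A → n n X .] }  — reduce
  I8: { [B → b .] }  — reduce
  I9: { [A → n . n X], [X → n . ; b] }  — shift
  I10: { [X → n ; . b] }  — shift
  I11: { [X → n ; b .] }  — reduce
  I12: { [X → A ; . ;] }  — shift
  I13: { [X → A ; ; .] }  — reduce
  I14: { [A → ; S . f] }  — shift
  I15: { [S → b . c] }  — shift
  I16: { [S → b c .] }  — reduce
  I17: { [A → ; S f .] }  — reduce

No state contains both a complete item and a shift item.

Answer: No shift-reduce conflicts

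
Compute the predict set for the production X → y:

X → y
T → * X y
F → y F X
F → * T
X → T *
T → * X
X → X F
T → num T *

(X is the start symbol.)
{ 'y' }

PREDICT(X → y) = (FIRST(RHS) \ {ε}) ∪ (FOLLOW(X) if ε ∈ FIRST(RHS), i.e. RHS ⇒* ε)
FIRST(y) = { 'y' }
ε ∉ FIRST(y), so FOLLOW(X) is not added.
PREDICT(X → y) = { 'y' }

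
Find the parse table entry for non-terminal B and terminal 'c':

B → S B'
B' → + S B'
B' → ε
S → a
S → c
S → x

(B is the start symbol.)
To find M[B, 'c'], we find productions for B where 'c' is in the predict set (PREDICT(N → α) = (FIRST(α) \ {ε}) ∪ (FOLLOW(N) if α ⇒* ε)).

Relevant sets:
  FIRST(S) = { 'a', 'c', 'x' }

B → S B': PREDICT = { 'a', 'c', 'x' }
  'c' is in predict set, so this production goes in M[B, 'c']

M[B, 'c'] = B → S B'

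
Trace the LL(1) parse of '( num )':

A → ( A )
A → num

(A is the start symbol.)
LL(1) parsing maintains a stack (initially the start symbol over $) and the input. At each step: if the stack top is a terminal, match it against the current input token; if it is a non-terminal N, replace it with the RHS of M[N, lookahead] (the unique production whose predict set contains the lookahead).

Stack is shown with the top on the left.

Stack    Input      Action
--------------------------
A $      ( num ) $  output A → ( A )
( A ) $  ( num ) $  match '('
A ) $    num ) $    output A → num
num ) $  num ) $    match 'num'
) $      ) $        match ')'
$        $          accept

The string is accepted.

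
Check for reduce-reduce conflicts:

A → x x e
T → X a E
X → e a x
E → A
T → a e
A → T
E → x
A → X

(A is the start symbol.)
No reduce-reduce conflicts

Augment with A' → A and build the canonical LR(0) collection (I0 = CLOSURE({[A' → . A]}), then GOTO on every symbol after a dot until no new states appear). It has 16 states:
  I0: { [A → . T], [A → . X], [A → . x x e], [A' → . A], [T → . X a E], [T → . a e], [X → . e a x] }  — shift
  I1: { [A' → A .] }  — accept
  I2: { [A → T .] }  — reduce
  I3: { [A → X .], [T → X . a E] }  — shift, reduce
  I4: { [T → a . e] }  — shift
  I5: { [X → e . a x] }  — shift
  I6: { [A → x . x e] }  — shift
  I7: { [A → x x . e] }  — shift
  I8: { [A → x x e .] }  — reduce
  I9: { [X → e a . x] }  — shift
  I10: { [X → e a x .] }  — reduce
  I11: { [T → a e .] }  — reduce
  I12: { [A → . T], [A → . X], [A → . x x e], [E → . A], [E → . x], [T → . X a E], [T → . a e], [T → X a . E], [X → . e a x] }  — shift
  I13: { [E → A .] }  — reduce
  I14: { [T → X a E .] }  — reduce
  I15: { [A → x . x e], [E → x .] }  — shift, reduce

No state contains more than one complete item.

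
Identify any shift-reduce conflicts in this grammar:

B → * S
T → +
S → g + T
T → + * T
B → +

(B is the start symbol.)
A shift-reduce conflict occurs when an LR(0) state has both:
  - a complete (reduce) item [A → α .] (dot at the end), and
  - a shift item [B → β . c γ] (dot before a terminal).

Augment with B' → B and build the canonical LR(0) collection (I0 = CLOSURE({[B' → . B]}), then GOTO on every symbol after a dot until no new states appear). It has 11 states:
  I0: { [B → . * S], [B → . +], [B' → . B] }  — shift
  I1: { [B → * . S], [S → . g + T] }  — shift
  I2: { [B → + .] }  — reduce
  I3: { [B' → B .] }  — accept
  I4: { [B → * S .] }  — reduce
  I5: { [S → g . + T] }  — shift
  I6: { [S → g + . T], [T → . + * T], [T → . +] }  — shift
  I7: { [T → + . * T], [T → + .] }  — shift, reduce
  I8: { [S → g + T .] }  — reduce
  I9: { [T → + * . T], [T → . + * T], [T → . +] }  — shift
  I10: { [T → + * T .] }  — reduce

I7 contains reduce item [T → + .] and shift item [T → + . * T] — shift-reduce conflict.

Answer: Yes — I7: [T → + .] vs [T → + . * T]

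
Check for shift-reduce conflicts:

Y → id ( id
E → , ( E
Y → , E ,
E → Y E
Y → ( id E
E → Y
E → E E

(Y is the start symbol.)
A shift-reduce conflict occurs when an LR(0) state has both:
  - a complete (reduce) item [A → α .] (dot at the end), and
  - a shift item [B → β . c γ] (dot before a terminal).

Augment with Y' → Y and build the canonical LR(0) collection (I0 = CLOSURE({[Y' → . Y]}), then GOTO on every symbol after a dot until no new states appear). It has 20 states:
  I0: { [Y → . ( id E], [Y → . , E ,], [Y → . id ( id], [Y' → . Y] }  — shift
  I1: { [Y → ( . id E] }  — shift
  I2: { [E → . , ( E], [E → . E E], [E → . Y E], [E → . Y], [Y → , . E ,], [Y → . ( id E], [Y → . , E ,], [Y → . id ( id] }  — shift
  I3: { [Y' → Y .] }  — accept
  I4: { [Y → id . ( id] }  — shift
  I5: { [Y → id ( . id] }  — shift
  I6: { [Y → id ( id .] }  — reduce
  I7: { [E → , . ( E], [E → . , ( E], [E → . E E], [E → . Y E], [E → . Y], [Y → , . E ,], [Y → . ( id E], [Y → . , E ,], [Y → . id ( id] }  — shift
  I8: { [E → . , ( E], [E → . E E], [E → . Y E], [E → . Y], [E → E . E], [Y → , E . ,], [Y → . ( id E], [Y → . , E ,], [Y → . id ( id] }  — shift
  I9: { [E → . , ( E], [E → . E E], [E → . Y E], [E → . Y], [E → Y . E], [E → Y .], [Y → . ( id E], [Y → . , E ,], [Y → . id ( id] }  — shift, reduce
  I10: { [E → . , ( E], [E → . E E], [E → . Y E], [E → . Y], [E → E . E], [E → Y E .], [Y → . ( id E], [Y → . , E ,], [Y → . id ( id] }  — shift, reduce
  I11: { [E → . , ( E], [E → . E E], [E → . Y E], [E → . Y], [E → E . E], [E → E E .], [Y → . ( id E], [Y → . , E ,], [Y → . id ( id] }  — shift, reduce
  I12: { [E → , . ( E], [E → . , ( E], [E → . E E], [E → . Y E], [E → . Y], [Y → , . E ,], [Y → , E , .], [Y → . ( id E], [Y → . , E ,], [Y → . id ( id] }  — shift, reduce
  I13: { [E → , ( . E], [E → . , ( E], [E → . E E], [E → . Y E], [E → . Y], [Y → ( . id E], [Y → . ( id E], [Y → . , E ,], [Y → . id ( id] }  — shift
  I14: { [E → , ( E .], [E → . , ( E], [E → . E E], [E → . Y E], [E → . Y], [E → E . E], [Y → . ( id E], [Y → . , E ,], [Y → . id ( id] }  — shift, reduce
  I15: { [E → . , ( E], [E → . E E], [E → . Y E], [E → . Y], [Y → ( id . E], [Y → . ( id E], [Y → . , E ,], [Y → . id ( id], [Y → id . ( id] }  — shift
  I16: { [Y → ( . id E], [Y → id ( . id] }  — shift
  I17: { [E → . , ( E], [E → . E E], [E → . Y E], [E → . Y], [E → E . E], [Y → ( id E .], [Y → . ( id E], [Y → . , E ,], [Y → . id ( id] }  — shift, reduce
  I18: { [E → . , ( E], [E → . E E], [E → . Y E], [E → . Y], [Y → ( id . E], [Y → . ( id E], [Y → . , E ,], [Y → . id ( id], [Y → id ( id .] }  — shift, reduce
  I19: { [E → . , ( E], [E → . E E], [E → . Y E], [E → . Y], [Y → ( id . E], [Y → . ( id E], [Y → . , E ,], [Y → . id ( id] }  — shift

I9 contains reduce item [E → Y .] and shift items [E → . , ( E], [Y → . ( id E], [Y → . , E ,], [Y → . id ( id] — shift-reduce conflict.
I10 contains reduce item [E → Y E .] and shift items [E → . , ( E], [Y → . ( id E], [Y → . , E ,], [Y → . id ( id] — shift-reduce conflict.
I11 contains reduce item [E → E E .] and shift items [E → . , ( E], [Y → . ( id E], [Y → . , E ,], [Y → . id ( id] — shift-reduce conflict.
I12 contains reduce item [Y → , E , .] and shift items [E → . , ( E], [E → , . ( E], [Y → . ( id E], [Y → . , E ,], [Y → . id ( id] — shift-reduce conflict.
I14 contains reduce item [E → , ( E .] and shift items [E → . , ( E], [Y → . ( id E], [Y → . , E ,], [Y → . id ( id] — shift-reduce conflict.
I17 contains reduce item [Y → ( id E .] and shift items [E → . , ( E], [Y → . ( id E], [Y → . , E ,], [Y → . id ( id] — shift-reduce conflict.
I18 contains reduce item [Y → id ( id .] and shift items [E → . , ( E], [Y → . ( id E], [Y → . , E ,], [Y → . id ( id] — shift-reduce conflict.

Answer: Yes — I9: [E → Y .] vs [E → . , ( E]; I10: [E → Y E .] vs [E → . , ( E]; I11: [E → E E .] vs [E → . , ( E]; I12: [Y → , E , .] vs [E → . , ( E]; I14: [E → , ( E .] vs [E → . , ( E]; I17: [Y → ( id E .] vs [E → . , ( E]; I18: [Y → id ( id .] vs [E → . , ( E]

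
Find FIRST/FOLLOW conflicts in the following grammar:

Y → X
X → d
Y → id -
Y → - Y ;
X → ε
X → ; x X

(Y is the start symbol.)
A FIRST/FOLLOW conflict occurs when a non-terminal N has a nullable alternative N → β (β ⇒* ε) and another alternative N → α with FIRST(α) ∩ FOLLOW(N) ≠ ∅: on such a lookahead the parser cannot decide between expanding α and letting N vanish via β.

Nullable non-terminals: X, Y.
FIRST sets used below: FIRST(X) = { ';', 'd', ε }

X: nullable alternative(s) X → ε; FOLLOW(X) = { $, ';' }
  X → d: FIRST \ {ε} = { 'd' } — disjoint from FOLLOW(X)
  X → ε: FIRST \ {ε} = { } — this is the only nullable alternative, skip
  X → ; x X: FIRST \ {ε} = { ';' } — overlaps FOLLOW(X) on { ';' }: CONFLICT

Y: nullable alternative(s) Y → X; FOLLOW(Y) = { $, ';' }
  Y → X: FIRST \ {ε} = { ';', 'd' } — this is the only nullable alternative, skip
  Y → id -: FIRST \ {ε} = { 'id' } — disjoint from FOLLOW(Y)
  Y → - Y ;: FIRST \ {ε} = { '-' } — disjoint from FOLLOW(Y)

So the grammar has 1 FIRST/FOLLOW conflict (marked CONFLICT above).

Answer: Yes. X → ';' x X with FOLLOW(X) on { ';' }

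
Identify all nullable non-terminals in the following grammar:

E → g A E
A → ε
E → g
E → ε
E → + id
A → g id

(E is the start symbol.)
{ 'A', 'E' }

A non-terminal is nullable if it can derive ε (the empty string): either it has an ε-production, or it has a production whose right-hand side consists entirely of nullable non-terminals.

ε-productions: A → ε, E → ε
So A, E are immediately nullable.
Every non-terminal is now nullable.
Nullable = { 'A', 'E' }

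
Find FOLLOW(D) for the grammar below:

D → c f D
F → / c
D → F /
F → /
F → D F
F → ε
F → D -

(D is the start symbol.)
D is the start symbol, so $ ∈ FOLLOW(D).
In D → c f D: D is at the end; this adds FOLLOW(D) to itself — nothing new
In F → D F: D is followed by F, add FIRST(F) \ {ε} = { '/', 'c' }
  F is nullable, so also add FOLLOW(F)
In F → D -: D is followed by '-', add FIRST('-') \ {ε} = { '-' }

The FOLLOW sets referred to above (computed the same way, to a fixed point):
  FOLLOW(F) = { '/' }

Taking the union: FOLLOW(D) = { $, '-', '/', 'c' }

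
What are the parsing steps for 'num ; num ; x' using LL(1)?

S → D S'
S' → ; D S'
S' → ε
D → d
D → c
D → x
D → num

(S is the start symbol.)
LL(1) parsing maintains a stack (initially the start symbol over $) and the input. At each step: if the stack top is a terminal, match it against the current input token; if it is a non-terminal N, replace it with the RHS of M[N, lookahead] (the unique production whose predict set contains the lookahead).

Stack is shown with the top on the left.

Stack     Input            Action
---------------------------------
S $       num ; num ; x $  output S → D S'
D S' $    num ; num ; x $  output D → num
num S' $  num ; num ; x $  match 'num'
S' $      ; num ; x $      output S' → ; D S'
; D S' $  ; num ; x $      match ';'
D S' $    num ; x $        output D → num
num S' $  num ; x $        match 'num'
S' $      ; x $            output S' → ; D S'
; D S' $  ; x $            match ';'
D S' $    x $              output D → x
x S' $    x $              match 'x'
S' $      $                output S' → ε
$         $                accept

The string is accepted.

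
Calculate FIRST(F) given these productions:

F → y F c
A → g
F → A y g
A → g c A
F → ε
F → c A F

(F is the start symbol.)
FIRST sets of the other non-terminals involved (by the same procedure, iterated to a fixed point):
  FIRST(A) = { 'g' }

From F → y F c:
  - y is a terminal: add 'y' and stop
From F → A y g:
  - A is a non-terminal: add FIRST(A) \ {ε} = { 'g' }
    A is not nullable, so stop
From F → ε:
  - ε-production, so ε ∈ FIRST(F)
From F → c A F:
  - c is a terminal: add 'c' and stop

Collecting: FIRST(F) = { 'c', 'g', 'y', ε }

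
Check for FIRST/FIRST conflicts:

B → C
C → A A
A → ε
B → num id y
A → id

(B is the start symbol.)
FIRST sets of the non-terminals at (or reachable through a nullable prefix from) the front of some alternative:
  FIRST(C) = { 'id', ε }

Productions for B:
  B → C: FIRST = { 'id', ε }
  B → num id y: FIRST = { 'num' }
Productions for A:
  A → ε: FIRST = { ε }
  A → id: FIRST = { 'id' }
C has only one production, so no FIRST/FIRST conflict is possible there.

All alternatives of each non-terminal have pairwise disjoint FIRST sets.

Answer: No FIRST/FIRST conflicts.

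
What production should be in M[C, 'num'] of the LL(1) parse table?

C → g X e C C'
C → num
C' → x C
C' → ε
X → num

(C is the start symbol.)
To find M[C, 'num'], we find productions for C where 'num' is in the predict set (PREDICT(N → α) = (FIRST(α) \ {ε}) ∪ (FOLLOW(N) if α ⇒* ε)).

C → g X e C C': PREDICT = { 'g' }
C → num: PREDICT = { 'num' }
  'num' is in predict set, so this production goes in M[C, 'num']

M[C, 'num'] = C → num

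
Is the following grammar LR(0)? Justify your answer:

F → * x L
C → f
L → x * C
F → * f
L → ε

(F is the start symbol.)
A grammar is LR(0) if no state in the canonical LR(0) collection has:
  - both a shift item (dot before a terminal) and a complete item (shift-reduce conflict), or
  - two or more complete items (reduce-reduce conflict; the accept item [F' → F .] counts as a complete item here).

Augment with F' → F and build the canonical LR(0) collection (I0 = CLOSURE({[F' → . F]}), then GOTO on every symbol after a dot until no new states appear). It has 10 states:
  I0: { [F → . * f], [F → . * x L], [F' → . F] }  — shift
  I1: { [F → * . f], [F → * . x L] }  — shift
  I2: { [F' → F .] }  — accept
  I3: { [F → * f .] }  — reduce
  I4: { [F → * x . L], [L → . x * C], [L → .] }  — shift, reduce
  I5: { [F → * x L .] }  — reduce
  I6: { [L → x . * C] }  — shift
  I7: { [C → . f], [L → x * . C] }  — shift
  I8: { [L → x * C .] }  — reduce
  I9: { [C → f .] }  — reduce

Conflict in state I4:
  Shift-reduce conflict between [L → .] and [L → . x * C]
So the grammar is NOT LR(0).

Answer: No. Shift-reduce conflict between [L → .] and [L → . x * C]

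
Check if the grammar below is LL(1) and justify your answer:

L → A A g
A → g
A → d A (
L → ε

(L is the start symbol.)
A grammar is LL(1) if for each non-terminal N with multiple productions, the predict sets of those productions are pairwise disjoint, where PREDICT(N → α) = (FIRST(α) \ {ε}) ∪ (FOLLOW(N) if α ⇒* ε).

Relevant sets:
  FIRST(A) = { 'd', 'g' }
  FOLLOW(L) = { $ }

For L:
  PREDICT(L → A A g) = { 'd', 'g' }
  PREDICT(L → ε) = { $ }
For A:
  PREDICT(A → g) = { 'g' }
  PREDICT(A → d A '(') = { 'd' }

All predict sets are disjoint. The grammar IS LL(1).

Answer: Yes, the grammar is LL(1).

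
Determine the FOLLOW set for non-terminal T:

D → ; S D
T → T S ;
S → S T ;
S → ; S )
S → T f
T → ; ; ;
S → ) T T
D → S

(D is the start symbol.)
{ $, ')', ';', 'f' }

To compute FOLLOW(T), find every occurrence of T on a right-hand side N → α T β: add FIRST(β) \ {ε}, and if β is empty or nullable also add FOLLOW(N). Iterate to a fixed point.

In T → T S ;: T is followed by S ';', add FIRST(S ';') \ {ε} = { ')', ';' }
In S → S T ;: T is followed by ';', add FIRST(';') \ {ε} = { ';' }
In S → T f: T is followed by f, add FIRST(f) \ {ε} = { 'f' }
In S → ) T T: T is followed by T, add FIRST(T) \ {ε} = { ';' }
In S → ) T T: T is at the end, add FOLLOW(S)

The FOLLOW sets referred to above (computed the same way, to a fixed point):
  FOLLOW(S) = { $, ')', ';' }

Taking the union: FOLLOW(T) = { $, ')', ';', 'f' }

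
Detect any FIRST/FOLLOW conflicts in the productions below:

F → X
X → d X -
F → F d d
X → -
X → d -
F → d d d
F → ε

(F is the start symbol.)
Yes. F → X with FOLLOW(F) on { 'd' }; F → F d d with FOLLOW(F) on { 'd' }; F → d d d with FOLLOW(F) on { 'd' }

A FIRST/FOLLOW conflict occurs when a non-terminal N has a nullable alternative N → β (β ⇒* ε) and another alternative N → α with FIRST(α) ∩ FOLLOW(N) ≠ ∅: on such a lookahead the parser cannot decide between expanding α and letting N vanish via β.

Nullable non-terminals: F.
FIRST sets used below: FIRST(X) = { '-', 'd' }, FIRST(F) = { '-', 'd', ε }

F: nullable alternative(s) F → ε; FOLLOW(F) = { $, 'd' }
  F → X: FIRST \ {ε} = { '-', 'd' } — overlaps FOLLOW(F) on { 'd' }: CONFLICT
  F → F d d: FIRST \ {ε} = { '-', 'd' } — overlaps FOLLOW(F) on { 'd' }: CONFLICT
  F → d d d: FIRST \ {ε} = { 'd' } — overlaps FOLLOW(F) on { 'd' }: CONFLICT
  F → ε: FIRST \ {ε} = { } — this is the only nullable alternative, skip

X has no nullable alternative, so no FIRST/FOLLOW check is needed there.

So the grammar has 3 FIRST/FOLLOW conflicts (marked CONFLICT above).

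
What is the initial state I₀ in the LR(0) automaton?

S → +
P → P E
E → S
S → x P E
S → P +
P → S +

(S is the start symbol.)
{ [P → . P E], [P → . S +], [S → . +], [S → . P +], [S → . x P E], [S' → . S] }

First, augment the grammar with S' → S
I₀ = CLOSURE({ [S' → . S] }):
  [S' → . S] has the dot before S: add [S → . +], [S → . x P E], [S → . P +]
  [S → . P +] has the dot before P: add [P → . P E], [P → . S +]
No further items can be added.

I₀ = { [P → . P E], [P → . S +], [S → . +], [S → . P +], [S → . x P E], [S' → . S] }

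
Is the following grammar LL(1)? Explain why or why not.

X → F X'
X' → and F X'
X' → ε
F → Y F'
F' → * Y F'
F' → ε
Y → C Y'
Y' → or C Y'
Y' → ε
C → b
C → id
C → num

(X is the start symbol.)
Yes, the grammar is LL(1).

Relevant sets:
  FOLLOW(X') = { $ }
  FOLLOW(F') = { $, 'and' }
  FOLLOW(Y') = { $, '*', 'and' }

For X':
  PREDICT(X' → and F X') = { 'and' }
  PREDICT(X' → ε) = { $ }
For F':
  PREDICT(F' → '*' Y F') = { '*' }
  PREDICT(F' → ε) = { $, 'and' }
For Y':
  PREDICT(Y' → or C Y') = { 'or' }
  PREDICT(Y' → ε) = { $, '*', 'and' }
For C:
  PREDICT(C → b) = { 'b' }
  PREDICT(C → id) = { 'id' }
  PREDICT(C → num) = { 'num' }
X, F, Y have a single production, so nothing to check there.

All predict sets are disjoint. The grammar IS LL(1).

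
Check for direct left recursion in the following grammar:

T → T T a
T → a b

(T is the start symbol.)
T → T T a: LEFT RECURSIVE (starts with T)
T → a b: starts with a

The grammar has direct left recursion on: T.

Answer: Yes, T is left-recursive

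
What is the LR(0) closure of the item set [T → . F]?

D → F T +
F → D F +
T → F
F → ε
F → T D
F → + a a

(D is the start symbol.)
To compute CLOSURE, for each item [A → α.Bβ] where B is a non-terminal, add [B → .γ] for all productions B → γ; repeat for the newly added items until nothing changes.

Start with: [T → . F]
  [T → . F] has the dot before F: add [F → . D F +], [F → .], [F → . T D], [F → . + a a]
  [F → . D F +] has the dot before D: add [D → . F T +]
  [F → . T D] has the dot before T: all T-items already present
No further items can be added.

CLOSURE = { [D → . F T +], [F → . + a a], [F → . D F +], [F → . T D], [F → .], [T → . F] }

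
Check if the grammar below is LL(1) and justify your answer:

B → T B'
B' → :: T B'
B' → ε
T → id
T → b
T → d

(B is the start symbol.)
Yes, the grammar is LL(1).

A grammar is LL(1) if for each non-terminal N with multiple productions, the predict sets of those productions are pairwise disjoint, where PREDICT(N → α) = (FIRST(α) \ {ε}) ∪ (FOLLOW(N) if α ⇒* ε).

Relevant sets:
  FOLLOW(B') = { $ }

For B':
  PREDICT(B' → :: T B') = { '::' }
  PREDICT(B' → ε) = { $ }
For T:
  PREDICT(T → id) = { 'id' }
  PREDICT(T → b) = { 'b' }
  PREDICT(T → d) = { 'd' }
B has a single production, so nothing to check there.

All predict sets are disjoint. The grammar IS LL(1).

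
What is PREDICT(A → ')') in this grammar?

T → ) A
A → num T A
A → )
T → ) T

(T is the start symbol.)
{ ')' }

PREDICT(A → ')') = (FIRST(RHS) \ {ε}) ∪ (FOLLOW(A) if ε ∈ FIRST(RHS), i.e. RHS ⇒* ε)
FIRST(')') = { ')' }
ε ∉ FIRST(')'), so FOLLOW(A) is not added.
PREDICT(A → ')') = { ')' }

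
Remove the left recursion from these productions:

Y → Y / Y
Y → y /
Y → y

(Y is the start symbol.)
Y → y / Y'
Y → y Y'
Y' → / Y Y'
Y' → ε

Y is directly left-recursive. The standard transformation for
  A → A α₁ | ... | A α_m | β₁ | ... | β_n
is
  A  → β₁ A' | ... | β_n A'
  A' → α₁ A' | ... | α_m A' | ε

Y → y / becomes Y → y / Y'
Y → y becomes Y → y Y'
Y → Y / Y becomes Y' → / Y Y'
Add Y' → ε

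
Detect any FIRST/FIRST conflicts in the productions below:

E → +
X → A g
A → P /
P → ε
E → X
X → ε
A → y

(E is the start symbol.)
No FIRST/FIRST conflicts.

A FIRST/FIRST conflict occurs when two productions N → α and N → β for the same non-terminal have FIRST(α) ∩ FIRST(β) ≠ ∅ (with ε ∈ FIRST of a nullable right-hand side, so two nullable alternatives also conflict).

FIRST sets of the non-terminals at (or reachable through a nullable prefix from) the front of some alternative:
  FIRST(X) = { '/', 'y', ε }
  FIRST(A) = { '/', 'y' }
  FIRST(P) = { ε }

Productions for E:
  E → +: FIRST = { '+' }
  E → X: FIRST = { '/', 'y', ε }
Productions for X:
  X → A g: FIRST = { '/', 'y' }
  X → ε: FIRST = { ε }
Productions for A:
  A → P /: FIRST = { '/' }
  A → y: FIRST = { 'y' }
P has only one production, so no FIRST/FIRST conflict is possible there.

All alternatives of each non-terminal have pairwise disjoint FIRST sets.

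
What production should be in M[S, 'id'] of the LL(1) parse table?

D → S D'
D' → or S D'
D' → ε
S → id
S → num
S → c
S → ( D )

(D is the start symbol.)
To find M[S, 'id'], we find productions for S where 'id' is in the predict set (PREDICT(N → α) = (FIRST(α) \ {ε}) ∪ (FOLLOW(N) if α ⇒* ε)).

S → id: PREDICT = { 'id' }
  'id' is in predict set, so this production goes in M[S, 'id']
S → num: PREDICT = { 'num' }
S → c: PREDICT = { 'c' }
S → ( D ): PREDICT = { '(' }

M[S, 'id'] = S → id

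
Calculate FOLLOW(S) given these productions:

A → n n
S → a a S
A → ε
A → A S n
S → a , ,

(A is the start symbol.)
{ 'n' }

To compute FOLLOW(S), find every occurrence of S on a right-hand side N → α S β: add FIRST(β) \ {ε}, and if β is empty or nullable also add FOLLOW(N). Iterate to a fixed point.

In S → a a S: S is at the end; this adds FOLLOW(S) to itself — nothing new
In A → A S n: S is followed by n, add FIRST(n) \ {ε} = { 'n' }

Taking the union: FOLLOW(S) = { 'n' }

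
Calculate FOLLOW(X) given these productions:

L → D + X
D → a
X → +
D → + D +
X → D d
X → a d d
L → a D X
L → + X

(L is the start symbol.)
{ $ }

To compute FOLLOW(X), find every occurrence of X on a right-hand side N → α X β: add FIRST(β) \ {ε}, and if β is empty or nullable also add FOLLOW(N). Iterate to a fixed point.

In L → D + X: X is at the end, add FOLLOW(L)
In L → a D X: X is at the end, add FOLLOW(L)
In L → + X: X is at the end, add FOLLOW(L)

The FOLLOW sets referred to above (computed the same way, to a fixed point):
  FOLLOW(L) = { $ }

Taking the union: FOLLOW(X) = { $ }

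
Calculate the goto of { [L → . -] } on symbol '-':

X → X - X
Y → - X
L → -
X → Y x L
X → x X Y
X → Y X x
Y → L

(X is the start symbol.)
{ [L → - .] }

GOTO(I, '-') = CLOSURE({ [A → αX.β] : [A → α.Xβ] ∈ I, X = '-' })

Items with dot before '-', with the dot advanced:
  [L → . -] → [L → - .]
Closure adds nothing (no advanced item has the dot before a non-terminal).

GOTO = { [L → - .] }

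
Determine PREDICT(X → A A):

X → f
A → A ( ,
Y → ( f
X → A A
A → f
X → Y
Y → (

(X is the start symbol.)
{ 'f' }

PREDICT(X → A A) = (FIRST(RHS) \ {ε}) ∪ (FOLLOW(X) if ε ∈ FIRST(RHS), i.e. RHS ⇒* ε)
FIRST(A) = { 'f' }
FIRST(A A) = { 'f' }
ε ∉ FIRST(A A), so FOLLOW(X) is not added.
PREDICT(X → A A) = { 'f' }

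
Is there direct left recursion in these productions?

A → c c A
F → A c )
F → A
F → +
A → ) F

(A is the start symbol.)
No direct left recursion

Direct left recursion occurs when N → N α for some non-terminal N (the right-hand side begins with the left-hand side itself).

A → c c A: starts with c
F → A c ): starts with A
F → A: starts with A
F → +: starts with '+'
A → ) F: starts with ')'

No direct left recursion found.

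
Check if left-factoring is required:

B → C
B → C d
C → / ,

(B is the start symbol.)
Yes, B has productions with common prefix 'C'

Left-factoring is needed when two productions for the same non-terminal
share a common prefix on the right-hand side.

Productions for B:
  B → C
  B → C d

Found common prefix 'C' in productions for B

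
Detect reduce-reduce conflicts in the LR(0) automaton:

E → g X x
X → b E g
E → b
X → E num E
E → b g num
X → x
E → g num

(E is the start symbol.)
A reduce-reduce conflict occurs when an LR(0) state has two complete items [A → α .] and [B → β .] — both call for a reduction, and with no lookahead the parser cannot choose between them.

Augment with E' → E and build the canonical LR(0) collection (I0 = CLOSURE({[E' → . E]}), then GOTO on every symbol after a dot until no new states appear). It has 18 states:
  I0: { [E → . b g num], [E → . b], [E → . g X x], [E → . g num], [E' → . E] }  — shift
  I1: { [E' → E .] }  — accept
  I2: { [E → b . g num], [E → b .] }  — shift, reduce
  I3: { [E → . b g num], [E → . b], [E → . g X x], [E → . g num], [E → g . X x], [E → g . num], [X → . E num E], [X → . b E g], [X → . x] }  — shift
  I4: { [X → E . num E] }  — shift
  I5: { [E → g X . x] }  — shift
  I6: { [E → . b g num], [E → . b], [E → . g X x], [E → . g num], [E → b . g num], [E → b .], [X → b . E g] }  — shift, reduce
  I7: { [E → g num .] }  — reduce
  I8: { [X → x .] }  — reduce
  I9: { [X → b E . g] }  — shift
  I10: { [E → . b g num], [E → . b], [E → . g X x], [E → . g num], [E → b g . num], [E → g . X x], [E → g . num], [X → . E num E], [X → . b E g], [X → . x] }  — shift
  I11: { [E → b g num .], [E → g num .] }  — 2 reduces
  I12: { [X → b E g .] }  — reduce
  I13: { [E → g X x .] }  — reduce
  I14: { [E → . b g num], [E → . b], [E → . g X x], [E → . g num], [X → E num . E] }  — shift
  I15: { [X → E num E .] }  — reduce
  I16: { [E → b g . num] }  — shift
  I17: { [E → b g num .] }  — reduce

I11 contains complete items [E → b g num .], [E → g num .] — reduce-reduce conflict.

Answer: Yes — I11: [E → b g num .] vs [E → g num .]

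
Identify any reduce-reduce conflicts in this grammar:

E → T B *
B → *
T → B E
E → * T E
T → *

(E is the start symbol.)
Yes — I1: [B → * .] vs [T → * .]; I9: [B → * .] vs [T → * .]

A reduce-reduce conflict occurs when an LR(0) state has two complete items [A → α .] and [B → β .] — both call for a reduction, and with no lookahead the parser cannot choose between them.

Augment with E' → E and build the canonical LR(0) collection (I0 = CLOSURE({[E' → . E]}), then GOTO on every symbol after a dot until no new states appear). It has 12 states:
  I0: { [B → . *], [E → . * T E], [E → . T B *], [E' → . E], [T → . *], [T → . B E] }  — shift
  I1: { [B → * .], [B → . *], [E → * . T E], [T → * .], [T → . *], [T → . B E] }  — shift, 2 reduces
  I2: { [B → . *], [E → . * T E], [E → . T B *], [T → . *], [T → . B E], [T → B . E] }  — shift
  I3: { [E' → E .] }  — accept
  I4: { [B → . *], [E → T . B *] }  — shift
  I5: { [B → * .] }  — reduce
  I6: { [E → T B . *] }  — shift
  I7: { [E → T B * .] }  — reduce
  I8: { [T → B E .] }  — reduce
  I9: { [B → * .], [T → * .] }  — 2 reduces
  I10: { [B → . *], [E → * T . E], [E → . * T E], [E → . T B *], [T → . *], [T → . B E] }  — shift
  I11: { [E → * T E .] }  — reduce

I1 contains complete items [B → * .], [T → * .] — reduce-reduce conflict.
I9 contains complete items [B → * .], [T → * .] — reduce-reduce conflict.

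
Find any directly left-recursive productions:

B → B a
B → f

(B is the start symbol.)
Yes, B is left-recursive

B → B a: LEFT RECURSIVE (starts with B)
B → f: starts with f

The grammar has direct left recursion on: B.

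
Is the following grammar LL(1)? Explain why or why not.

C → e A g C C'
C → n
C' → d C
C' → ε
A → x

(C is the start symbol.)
No. Predict set conflict for C': { 'd' }

Relevant sets:
  FOLLOW(C') = { $, 'd' }

For C:
  PREDICT(C → e A g C C') = { 'e' }
  PREDICT(C → n) = { 'n' }
For C':
  PREDICT(C' → d C) = { 'd' }
  PREDICT(C' → ε) = { $, 'd' }
A has a single production, so nothing to check there.

Conflict found: Predict set conflict for C': { 'd' }
The grammar is NOT LL(1).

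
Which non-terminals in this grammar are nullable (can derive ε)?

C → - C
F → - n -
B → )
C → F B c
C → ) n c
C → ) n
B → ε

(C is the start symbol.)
{ 'B' }

A non-terminal is nullable if it can derive ε (the empty string): either it has an ε-production, or it has a production whose right-hand side consists entirely of nullable non-terminals.

ε-productions: B → ε
So B is immediately nullable.
No further non-terminal can be added: every production for the remaining non-terminals contains a terminal or a non-nullable non-terminal.
Nullable = { 'B' }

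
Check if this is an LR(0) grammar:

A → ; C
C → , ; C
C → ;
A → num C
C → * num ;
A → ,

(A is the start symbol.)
A grammar is LR(0) if no state in the canonical LR(0) collection has:
  - both a shift item (dot before a terminal) and a complete item (shift-reduce conflict), or
  - two or more complete items (reduce-reduce conflict; the accept item [A' → A .] counts as a complete item here).

Augment with A' → A and build the canonical LR(0) collection (I0 = CLOSURE({[A' → . A]}), then GOTO on every symbol after a dot until no new states appear). It has 14 states:
  I0: { [A → . ,], [A → . ; C], [A → . num C], [A' → . A] }  — shift
  I1: { [A → , .] }  — reduce
  I2: { [A → ; . C], [C → . * num ;], [C → . , ; C], [C → . ;] }  — shift
  I3: { [A' → A .] }  — accept
  I4: { [A → num . C], [C → . * num ;], [C → . , ; C], [C → . ;] }  — shift
  I5: { [C → * . num ;] }  — shift
  I6: { [C → , . ; C] }  — shift
  I7: { [C → ; .] }  — reduce
  I8: { [A → num C .] }  — reduce
  I9: { [C → , ; . C], [C → . * num ;], [C → . , ; C], [C → . ;] }  — shift
  I10: { [C → , ; C .] }  — reduce
  I11: { [C → * num . ;] }  — shift
  I12: { [C → * num ; .] }  — reduce
  I13: { [A → ; C .] }  — reduce

Every state is either a pure shift/goto state or contains exactly one complete item and nothing to shift — no conflicts. The grammar is LR(0).

Answer: Yes, the grammar is LR(0)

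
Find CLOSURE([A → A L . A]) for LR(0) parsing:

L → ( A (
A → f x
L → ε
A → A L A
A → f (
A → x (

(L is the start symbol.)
To compute CLOSURE, for each item [A → α.Bβ] where B is a non-terminal, add [B → .γ] for all productions B → γ; repeat for the newly added items until nothing changes.

Start with: [A → A L . A]
  [A → A L . A] has the dot before A: add [A → . f x], [A → . A L A], [A → . f (], [A → . x (]
No further items can be added.

CLOSURE = { [A → . A L A], [A → . f (], [A → . f x], [A → . x (], [A → A L . A] }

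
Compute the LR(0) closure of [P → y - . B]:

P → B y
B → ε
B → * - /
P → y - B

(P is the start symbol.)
Start with: [P → y - . B]
  [P → y - . B] has the dot before B: add [B → .], [B → . * - /]
No further items can be added.

CLOSURE = { [B → . * - /], [B → .], [P → y - . B] }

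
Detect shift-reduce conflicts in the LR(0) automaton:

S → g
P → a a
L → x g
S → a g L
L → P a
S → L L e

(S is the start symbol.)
Augment with S' → S and build the canonical LR(0) collection (I0 = CLOSURE({[S' → . S]}), then GOTO on every symbol after a dot until no new states appear). It has 15 states:
  I0: { [L → . P a], [L → . x g], [P → . a a], [S → . L L e], [S → . a g L], [S → . g], [S' → . S] }  — shift
  I1: { [L → . P a], [L → . x g], [P → . a a], [S → L . L e] }  — shift
  I2: { [L → P . a] }  — shift
  I3: { [S' → S .] }  — accept
  I4: { [P → a . a], [S → a . g L] }  — shift
  I5: { [S → g .] }  — reduce
  I6: { [L → x . g] }  — shift
  I7: { [L → x g .] }  — reduce
  I8: { [P → a a .] }  — reduce
  I9: { [L → . P a], [L → . x g], [P → . a a], [S → a g . L] }  — shift
  I10: { [S → a g L .] }  — reduce
  I11: { [P → a . a] }  — shift
  I12: { [L → P a .] }  — reduce
  I13: { [S → L L . e] }  — shift
  I14: { [S → L L e .] }  — reduce

No state contains both a complete item and a shift item.

Answer: No shift-reduce conflicts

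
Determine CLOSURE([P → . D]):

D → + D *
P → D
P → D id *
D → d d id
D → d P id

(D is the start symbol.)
{ [D → . + D *], [D → . d P id], [D → . d d id], [P → . D] }

To compute CLOSURE, for each item [A → α.Bβ] where B is a non-terminal, add [B → .γ] for all productions B → γ; repeat for the newly added items until nothing changes.

Start with: [P → . D]
  [P → . D] has the dot before D: add [D → . + D *], [D → . d d id], [D → . d P id]
No further items can be added.

CLOSURE = { [D → . + D *], [D → . d P id], [D → . d d id], [P → . D] }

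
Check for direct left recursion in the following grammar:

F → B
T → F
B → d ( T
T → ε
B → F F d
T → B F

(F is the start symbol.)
No direct left recursion

Direct left recursion occurs when N → N α for some non-terminal N (the right-hand side begins with the left-hand side itself).

F → B: starts with B
T → F: starts with F
B → d ( T: starts with d
T → ε: starts with ε
B → F F d: starts with F
T → B F: starts with B

No direct left recursion found.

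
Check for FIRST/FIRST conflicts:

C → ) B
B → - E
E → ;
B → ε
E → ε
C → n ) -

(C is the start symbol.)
A FIRST/FIRST conflict occurs when two productions N → α and N → β for the same non-terminal have FIRST(α) ∩ FIRST(β) ≠ ∅ (with ε ∈ FIRST of a nullable right-hand side, so two nullable alternatives also conflict).

Productions for C:
  C → ) B: FIRST = { ')' }
  C → n ) -: FIRST = { 'n' }
Productions for B:
  B → - E: FIRST = { '-' }
  B → ε: FIRST = { ε }
Productions for E:
  E → ;: FIRST = { ';' }
  E → ε: FIRST = { ε }

All alternatives of each non-terminal have pairwise disjoint FIRST sets.

Answer: No FIRST/FIRST conflicts.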